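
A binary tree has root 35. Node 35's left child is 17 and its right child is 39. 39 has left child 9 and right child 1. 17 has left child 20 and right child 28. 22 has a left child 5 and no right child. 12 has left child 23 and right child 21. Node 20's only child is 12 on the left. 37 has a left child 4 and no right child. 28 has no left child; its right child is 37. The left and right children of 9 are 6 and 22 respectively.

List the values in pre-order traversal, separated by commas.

35, 17, 20, 12, 23, 21, 28, 37, 4, 39, 9, 6, 22, 5, 1

Pre-order visits the node, then its left subtree, then its right subtree.
Visit 35.
At 35: go left to 17.
  Visit 17.
  At 17: go left to 20.
    Visit 20.
    At 20: go left to 12.
      Visit 12.
      At 12: go left to 23.
        23 is a leaf — visit 23.
      At 12: go right to 21.
        21 is a leaf — visit 21.
    At 20: no right child.
  At 17: go right to 28.
    Visit 28.
    At 28: no left child.
    At 28: go right to 37.
      Visit 37.
      At 37: go left to 4.
        4 is a leaf — visit 4.
      At 37: no right child.
At 35: go right to 39.
  Visit 39.
  At 39: go left to 9.
    Visit 9.
    At 9: go left to 6.
      6 is a leaf — visit 6.
    At 9: go right to 22.
      Visit 22.
      At 22: go left to 5.
        5 is a leaf — visit 5.
      At 22: no right child.
  At 39: go right to 1.
    1 is a leaf — visit 1.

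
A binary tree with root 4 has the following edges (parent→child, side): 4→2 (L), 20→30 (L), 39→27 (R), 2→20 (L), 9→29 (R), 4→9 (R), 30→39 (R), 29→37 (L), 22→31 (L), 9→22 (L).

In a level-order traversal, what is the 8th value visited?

31

Level-order visits nodes level by level from the root, left to right within each level.
Level 0: 4
Level 1: 2, 9
Level 2: 20, 22, 29
Level 3: 30, 31, 37
Level 4: 39
Level 5: 27
Full level-order sequence: 4, 2, 9, 20, 22, 29, 30, 31, 37, 39, 27.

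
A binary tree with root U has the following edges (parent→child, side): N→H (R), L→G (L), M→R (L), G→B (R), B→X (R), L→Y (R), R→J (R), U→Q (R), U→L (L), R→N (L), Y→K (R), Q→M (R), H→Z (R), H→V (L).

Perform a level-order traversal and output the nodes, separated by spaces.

U L Q G Y M B K R X N J H V Z

Level-order visits nodes level by level from the root, left to right within each level.
Level 0: U
Level 1: L, Q
Level 2: G, Y, M
Level 3: B, K, R
Level 4: X, N, J
Level 5: H
Level 6: V, Z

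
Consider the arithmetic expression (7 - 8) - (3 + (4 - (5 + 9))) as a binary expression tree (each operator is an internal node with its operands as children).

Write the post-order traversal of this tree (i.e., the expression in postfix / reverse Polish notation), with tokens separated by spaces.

Post-order on an expression tree gives postfix notation: for each operator, emit left operand, right operand, then the operator.

7 8 - 3 4 5 9 + - + -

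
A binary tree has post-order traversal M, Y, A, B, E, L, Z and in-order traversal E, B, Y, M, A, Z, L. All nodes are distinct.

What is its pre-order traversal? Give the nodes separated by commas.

The last element of post-order is the root; it splits in-order into left and right subtrees.
Root Z: left subtree has 5 nodes {E, B, Y, M, A}, right has 1 {L}.
  Root E: left subtree has 0 nodes { }, right has 4 {B, Y, M, A}.
    Root B: left subtree has 0 nodes { }, right has 3 {Y, M, A}.
      Root A: left subtree has 2 nodes {Y, M}, right has 0 { }.
        Root Y: left subtree has 0 nodes { }, right has 1 {M}.

Z, E, B, A, Y, M, L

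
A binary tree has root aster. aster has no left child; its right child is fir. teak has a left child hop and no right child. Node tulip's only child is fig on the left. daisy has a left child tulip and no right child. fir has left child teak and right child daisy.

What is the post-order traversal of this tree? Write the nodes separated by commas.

Post-order visits the left subtree, then the right subtree, then the node.
At aster: no left child.
At aster: go right to fir.
  At fir: go left to teak.
    At teak: go left to hop.
      hop is a leaf — visit hop.
    At teak: no right child.
    Visit teak.
  At fir: go right to daisy.
    At daisy: go left to tulip.
      At tulip: go left to fig.
        fig is a leaf — visit fig.
      At tulip: no right child.
      Visit tulip.
    At daisy: no right child.
    Visit daisy.
  Visit fir.
Visit aster.

hop, teak, fig, tulip, daisy, fir, aster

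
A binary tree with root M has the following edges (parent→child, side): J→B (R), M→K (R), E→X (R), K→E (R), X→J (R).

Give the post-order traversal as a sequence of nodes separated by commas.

Post-order visits the left subtree, then the right subtree, then the node.
At M: no left child.
At M: go right to K.
  At K: no left child.
  At K: go right to E.
    At E: no left child.
    At E: go right to X.
      At X: no left child.
      At X: go right to J.
        At J: no left child.
        At J: go right to B.
          B is a leaf — visit B.
        Visit J.
      Visit X.
    Visit E.
  Visit K.
Visit M.

B, J, X, E, K, M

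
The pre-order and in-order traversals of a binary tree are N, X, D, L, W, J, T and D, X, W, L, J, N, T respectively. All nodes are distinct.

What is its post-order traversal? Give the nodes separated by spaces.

D W J L X T N

The first element of pre-order is the root; it splits in-order into left and right subtrees.
Root N: left subtree has 5 nodes {D, X, W, L, J}, right has 1 {T}.
  Root X: left subtree has 1 node {D}, right has 3 {W, L, J}.
    Root L: left subtree has 1 node {W}, right has 1 {J}.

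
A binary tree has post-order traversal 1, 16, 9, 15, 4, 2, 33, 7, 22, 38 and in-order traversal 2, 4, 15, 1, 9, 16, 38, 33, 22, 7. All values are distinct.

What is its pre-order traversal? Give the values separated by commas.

38, 2, 4, 15, 9, 1, 16, 22, 33, 7

The last element of post-order is the root; it splits in-order into left and right subtrees.
Root 38: left subtree has 6 nodes {2, 4, 15, 1, 9, 16}, right has 3 {33, 22, 7}.
  Root 2: left subtree has 0 nodes { }, right has 5 {4, 15, 1, 9, 16}.
    Root 4: left subtree has 0 nodes { }, right has 4 {15, 1, 9, 16}.
      Root 15: left subtree has 0 nodes { }, right has 3 {1, 9, 16}.
        Root 9: left subtree has 1 node {1}, right has 1 {16}.
  Root 22: left subtree has 1 node {33}, right has 1 {7}.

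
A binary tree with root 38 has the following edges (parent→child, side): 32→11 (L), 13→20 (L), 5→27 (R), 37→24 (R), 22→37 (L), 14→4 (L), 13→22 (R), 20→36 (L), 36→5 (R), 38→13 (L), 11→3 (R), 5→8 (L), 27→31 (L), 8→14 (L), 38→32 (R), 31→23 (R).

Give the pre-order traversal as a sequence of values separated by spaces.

Pre-order visits the node, then its left subtree, then its right subtree.
Visit 38.
At 38: go left to 13.
  Visit 13.
  At 13: go left to 20.
    Visit 20.
    At 20: go left to 36.
      Visit 36.
      At 36: no left child.
      At 36: go right to 5.
        Visit 5.
        At 5: go left to 8.
          Visit 8.
          At 8: go left to 14.
            Visit 14.
            At 14: go left to 4.
              4 is a leaf — visit 4.
            At 14: no right child.
          At 8: no right child.
        At 5: go right to 27.
          Visit 27.
          At 27: go left to 31.
            Visit 31.
            At 31: no left child.
            At 31: go right to 23.
              23 is a leaf — visit 23.
          At 27: no right child.
    At 20: no right child.
  At 13: go right to 22.
    Visit 22.
    At 22: go left to 37.
      Visit 37.
      At 37: no left child.
      At 37: go right to 24.
        24 is a leaf — visit 24.
    At 22: no right child.
At 38: go right to 32.
  Visit 32.
  At 32: go left to 11.
    Visit 11.
    At 11: no left child.
    At 11: go right to 3.
      3 is a leaf — visit 3.
  At 32: no right child.

38 13 20 36 5 8 14 4 27 31 23 22 37 24 32 11 3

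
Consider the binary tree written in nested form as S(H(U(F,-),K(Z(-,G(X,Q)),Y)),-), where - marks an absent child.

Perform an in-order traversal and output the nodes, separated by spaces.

F U H Z X G Q K Y S

In-order visits the left subtree, then the node, then the right subtree.
At S: go left to H.
  At H: go left to U.
    At U: go left to F.
      F is a leaf — visit F.
    Visit U.
    At U: no right child.
  Visit H.
  At H: go right to K.
    At K: go left to Z.
      At Z: no left child.
      Visit Z.
      At Z: go right to G.
        At G: go left to X.
          X is a leaf — visit X.
        Visit G.
        At G: go right to Q.
          Q is a leaf — visit Q.
    Visit K.
    At K: go right to Y.
      Y is a leaf — visit Y.
Visit S.
At S: no right child.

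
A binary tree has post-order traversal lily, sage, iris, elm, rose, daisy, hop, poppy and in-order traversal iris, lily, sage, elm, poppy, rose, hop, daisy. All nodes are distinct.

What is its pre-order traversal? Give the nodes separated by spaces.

The last element of post-order is the root; it splits in-order into left and right subtrees.
Root poppy: left subtree has 4 nodes {iris, lily, sage, elm}, right has 3 {rose, hop, daisy}.
  Root elm: left subtree has 3 nodes {iris, lily, sage}, right has 0 { }.
    Root iris: left subtree has 0 nodes { }, right has 2 {lily, sage}.
      Root sage: left subtree has 1 node {lily}, right has 0 { }.
  Root hop: left subtree has 1 node {rose}, right has 1 {daisy}.

poppy elm iris sage lily hop rose daisy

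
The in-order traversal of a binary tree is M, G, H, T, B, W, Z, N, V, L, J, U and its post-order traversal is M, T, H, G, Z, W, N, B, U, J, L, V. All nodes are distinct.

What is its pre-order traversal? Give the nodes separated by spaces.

V B G M H T N W Z L J U

The last element of post-order is the root; it splits in-order into left and right subtrees.
Root V: left subtree has 8 nodes {M, G, H, T, B, W, Z, N}, right has 3 {L, J, U}.
  Root B: left subtree has 4 nodes {M, G, H, T}, right has 3 {W, Z, N}.
    Root G: left subtree has 1 node {M}, right has 2 {H, T}.
      Root H: left subtree has 0 nodes { }, right has 1 {T}.
    Root N: left subtree has 2 nodes {W, Z}, right has 0 { }.
      Root W: left subtree has 0 nodes { }, right has 1 {Z}.
  Root L: left subtree has 0 nodes { }, right has 2 {J, U}.
    Root J: left subtree has 0 nodes { }, right has 1 {U}.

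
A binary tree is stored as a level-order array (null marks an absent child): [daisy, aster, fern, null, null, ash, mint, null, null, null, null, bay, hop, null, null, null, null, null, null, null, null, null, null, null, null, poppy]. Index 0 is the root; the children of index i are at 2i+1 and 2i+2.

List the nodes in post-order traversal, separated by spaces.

Post-order visits the left subtree, then the right subtree, then the node.
At daisy: go left to aster.
  aster is a leaf — visit aster.
At daisy: go right to fern.
  At fern: go left to ash.
    At ash: go left to bay.
      bay is a leaf — visit bay.
    At ash: go right to hop.
      At hop: go left to poppy.
        poppy is a leaf — visit poppy.
      At hop: no right child.
      Visit hop.
    Visit ash.
  At fern: go right to mint.
    mint is a leaf — visit mint.
  Visit fern.
Visit daisy.

aster bay poppy hop ash mint fern daisy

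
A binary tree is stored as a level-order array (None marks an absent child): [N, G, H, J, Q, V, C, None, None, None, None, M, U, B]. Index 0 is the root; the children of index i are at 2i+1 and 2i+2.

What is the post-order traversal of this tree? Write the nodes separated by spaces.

J Q G M U V B C H N

Post-order visits the left subtree, then the right subtree, then the node.
At N: go left to G.
  At G: go left to J.
    J is a leaf — visit J.
  At G: go right to Q.
    Q is a leaf — visit Q.
  Visit G.
At N: go right to H.
  At H: go left to V.
    At V: go left to M.
      M is a leaf — visit M.
    At V: go right to U.
      U is a leaf — visit U.
    Visit V.
  At H: go right to C.
    At C: go left to B.
      B is a leaf — visit B.
    At C: no right child.
    Visit C.
  Visit H.
Visit N.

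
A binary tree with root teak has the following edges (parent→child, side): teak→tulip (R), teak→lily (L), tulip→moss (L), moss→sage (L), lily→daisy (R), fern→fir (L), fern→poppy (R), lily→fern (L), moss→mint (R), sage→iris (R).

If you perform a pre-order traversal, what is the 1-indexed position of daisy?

Pre-order visits the node, then its left subtree, then its right subtree.
Visit teak.
At teak: go left to lily.
  Visit lily.
  At lily: go left to fern.
    Visit fern.
    At fern: go left to fir.
      fir is a leaf — visit fir.
    At fern: go right to poppy.
      poppy is a leaf — visit poppy.
  At lily: go right to daisy.
    daisy is a leaf — visit daisy.
At teak: go right to tulip.
  Visit tulip.
  At tulip: go left to moss.
    Visit moss.
    At moss: go left to sage.
      Visit sage.
      At sage: no left child.
      At sage: go right to iris.
        iris is a leaf — visit iris.
    At moss: go right to mint.
      mint is a leaf — visit mint.
  At tulip: no right child.
Full pre-order sequence: teak, lily, fern, fir, poppy, daisy, tulip, moss, sage, iris, mint.

6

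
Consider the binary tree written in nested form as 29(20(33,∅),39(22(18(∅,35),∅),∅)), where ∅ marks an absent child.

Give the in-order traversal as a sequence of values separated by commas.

In-order visits the left subtree, then the node, then the right subtree.
At 29: go left to 20.
  At 20: go left to 33.
    33 is a leaf — visit 33.
  Visit 20.
  At 20: no right child.
Visit 29.
At 29: go right to 39.
  At 39: go left to 22.
    At 22: go left to 18.
      At 18: no left child.
      Visit 18.
      At 18: go right to 35.
        35 is a leaf — visit 35.
    Visit 22.
    At 22: no right child.
  Visit 39.
  At 39: no right child.

33, 20, 29, 18, 35, 22, 39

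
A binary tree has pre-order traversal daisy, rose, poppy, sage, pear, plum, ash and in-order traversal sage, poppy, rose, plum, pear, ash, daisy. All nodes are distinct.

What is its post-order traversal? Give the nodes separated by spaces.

The first element of pre-order is the root; it splits in-order into left and right subtrees.
Root daisy: left subtree has 6 nodes {sage, poppy, rose, plum, pear, ash}, right has 0 { }.
  Root rose: left subtree has 2 nodes {sage, poppy}, right has 3 {plum, pear, ash}.
    Root poppy: left subtree has 1 node {sage}, right has 0 { }.
    Root pear: left subtree has 1 node {plum}, right has 1 {ash}.

sage poppy plum ash pear rose daisy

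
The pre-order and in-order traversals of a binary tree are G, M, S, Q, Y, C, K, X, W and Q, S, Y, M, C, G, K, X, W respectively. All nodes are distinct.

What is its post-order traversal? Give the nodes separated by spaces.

The first element of pre-order is the root; it splits in-order into left and right subtrees.
Root G: left subtree has 5 nodes {Q, S, Y, M, C}, right has 3 {K, X, W}.
  Root M: left subtree has 3 nodes {Q, S, Y}, right has 1 {C}.
    Root S: left subtree has 1 node {Q}, right has 1 {Y}.
  Root K: left subtree has 0 nodes { }, right has 2 {X, W}.
    Root X: left subtree has 0 nodes { }, right has 1 {W}.

Q Y S C M W X K G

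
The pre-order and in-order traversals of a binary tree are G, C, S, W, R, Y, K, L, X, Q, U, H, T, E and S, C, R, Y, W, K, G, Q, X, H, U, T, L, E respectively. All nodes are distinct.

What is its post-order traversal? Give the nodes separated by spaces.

S Y R K W C Q H T U X E L G

The first element of pre-order is the root; it splits in-order into left and right subtrees.
Root G: left subtree has 6 nodes {S, C, R, Y, W, K}, right has 7 {Q, X, H, U, T, L, E}.
  Root C: left subtree has 1 node {S}, right has 4 {R, Y, W, K}.
    Root W: left subtree has 2 nodes {R, Y}, right has 1 {K}.
      Root R: left subtree has 0 nodes { }, right has 1 {Y}.
  Root L: left subtree has 5 nodes {Q, X, H, U, T}, right has 1 {E}.
    Root X: left subtree has 1 node {Q}, right has 3 {H, U, T}.
      Root U: left subtree has 1 node {H}, right has 1 {T}.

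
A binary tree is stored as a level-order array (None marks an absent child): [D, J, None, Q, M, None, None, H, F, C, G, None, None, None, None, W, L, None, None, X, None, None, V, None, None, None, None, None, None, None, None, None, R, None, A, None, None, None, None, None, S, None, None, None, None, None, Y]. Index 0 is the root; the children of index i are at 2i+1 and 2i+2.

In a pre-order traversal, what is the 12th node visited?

Pre-order visits the node, then its left subtree, then its right subtree.
Visit D.
At D: go left to J.
  Visit J.
  At J: go left to Q.
    Visit Q.
    At Q: go left to H.
      Visit H.
      At H: go left to W.
        Visit W.
        At W: no left child.
        At W: go right to R.
          R is a leaf — visit R.
      At H: go right to L.
        Visit L.
        At L: no left child.
        At L: go right to A.
          A is a leaf — visit A.
    At Q: go right to F.
      F is a leaf — visit F.
  At J: go right to M.
    Visit M.
    At M: go left to C.
      Visit C.
      At C: go left to X.
        Visit X.
        At X: no left child.
        At X: go right to S.
          S is a leaf — visit S.
      At C: no right child.
    At M: go right to G.
      Visit G.
      At G: no left child.
      At G: go right to V.
        Visit V.
        At V: no left child.
        At V: go right to Y.
          Y is a leaf — visit Y.
At D: no right child.
Full pre-order sequence: D, J, Q, H, W, R, L, A, F, M, C, X, S, G, V, Y.

X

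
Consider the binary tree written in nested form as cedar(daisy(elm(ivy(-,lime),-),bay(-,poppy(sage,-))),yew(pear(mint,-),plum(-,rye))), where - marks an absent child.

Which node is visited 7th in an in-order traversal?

poppy

In-order visits the left subtree, then the node, then the right subtree.
At cedar: go left to daisy.
  At daisy: go left to elm.
    At elm: go left to ivy.
      At ivy: no left child.
      Visit ivy.
      At ivy: go right to lime.
        lime is a leaf — visit lime.
    Visit elm.
    At elm: no right child.
  Visit daisy.
  At daisy: go right to bay.
    At bay: no left child.
    Visit bay.
    At bay: go right to poppy.
      At poppy: go left to sage.
        sage is a leaf — visit sage.
      Visit poppy.
      At poppy: no right child.
Visit cedar.
At cedar: go right to yew.
  At yew: go left to pear.
    At pear: go left to mint.
      mint is a leaf — visit mint.
    Visit pear.
    At pear: no right child.
  Visit yew.
  At yew: go right to plum.
    At plum: no left child.
    Visit plum.
    At plum: go right to rye.
      rye is a leaf — visit rye.
Full in-order sequence: ivy, lime, elm, daisy, bay, sage, poppy, cedar, mint, pear, yew, plum, rye.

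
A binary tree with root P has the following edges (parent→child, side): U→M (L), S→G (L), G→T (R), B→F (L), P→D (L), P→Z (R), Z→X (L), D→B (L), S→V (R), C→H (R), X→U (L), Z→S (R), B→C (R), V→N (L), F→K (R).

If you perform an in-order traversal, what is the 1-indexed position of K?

In-order visits the left subtree, then the node, then the right subtree.
At P: go left to D.
  At D: go left to B.
    At B: go left to F.
      At F: no left child.
      Visit F.
      At F: go right to K.
        K is a leaf — visit K.
    Visit B.
    At B: go right to C.
      At C: no left child.
      Visit C.
      At C: go right to H.
        H is a leaf — visit H.
  Visit D.
  At D: no right child.
Visit P.
At P: go right to Z.
  At Z: go left to X.
    At X: go left to U.
      At U: go left to M.
        M is a leaf — visit M.
      Visit U.
      At U: no right child.
    Visit X.
    At X: no right child.
  Visit Z.
  At Z: go right to S.
    At S: go left to G.
      At G: no left child.
      Visit G.
      At G: go right to T.
        T is a leaf — visit T.
    Visit S.
    At S: go right to V.
      At V: go left to N.
        N is a leaf — visit N.
      Visit V.
      At V: no right child.
Full in-order sequence: F, K, B, C, H, D, P, M, U, X, Z, G, T, S, N, V.

2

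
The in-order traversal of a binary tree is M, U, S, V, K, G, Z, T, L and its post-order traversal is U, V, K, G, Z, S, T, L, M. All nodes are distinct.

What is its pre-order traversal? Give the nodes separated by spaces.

M L T S U Z G K V

The last element of post-order is the root; it splits in-order into left and right subtrees.
Root M: left subtree has 0 nodes { }, right has 8 {U, S, V, K, G, Z, T, L}.
  Root L: left subtree has 7 nodes {U, S, V, K, G, Z, T}, right has 0 { }.
    Root T: left subtree has 6 nodes {U, S, V, K, G, Z}, right has 0 { }.
      Root S: left subtree has 1 node {U}, right has 4 {V, K, G, Z}.
        Root Z: left subtree has 3 nodes {V, K, G}, right has 0 { }.
          Root G: left subtree has 2 nodes {V, K}, right has 0 { }.
            Root K: left subtree has 1 node {V}, right has 0 { }.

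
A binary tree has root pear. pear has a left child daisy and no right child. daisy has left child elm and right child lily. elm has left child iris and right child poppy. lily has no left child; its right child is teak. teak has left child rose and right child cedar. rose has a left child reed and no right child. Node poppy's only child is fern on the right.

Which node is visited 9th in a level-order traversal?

rose

Level-order visits nodes level by level from the root, left to right within each level.
Level 0: pear
Level 1: daisy
Level 2: elm, lily
Level 3: iris, poppy, teak
Level 4: fern, rose, cedar
Level 5: reed
Full level-order sequence: pear, daisy, elm, lily, iris, poppy, teak, fern, rose, cedar, reed.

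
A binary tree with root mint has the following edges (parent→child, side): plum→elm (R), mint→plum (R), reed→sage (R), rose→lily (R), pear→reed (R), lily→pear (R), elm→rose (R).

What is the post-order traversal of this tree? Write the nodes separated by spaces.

sage reed pear lily rose elm plum mint

Post-order visits the left subtree, then the right subtree, then the node.
At mint: no left child.
At mint: go right to plum.
  At plum: no left child.
  At plum: go right to elm.
    At elm: no left child.
    At elm: go right to rose.
      At rose: no left child.
      At rose: go right to lily.
        At lily: no left child.
        At lily: go right to pear.
          At pear: no left child.
          At pear: go right to reed.
            At reed: no left child.
            At reed: go right to sage.
              sage is a leaf — visit sage.
            Visit reed.
          Visit pear.
        Visit lily.
      Visit rose.
    Visit elm.
  Visit plum.
Visit mint.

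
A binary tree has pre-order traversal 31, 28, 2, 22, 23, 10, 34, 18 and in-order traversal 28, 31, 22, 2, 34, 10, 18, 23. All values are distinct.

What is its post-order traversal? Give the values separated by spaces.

The first element of pre-order is the root; it splits in-order into left and right subtrees.
Root 31: left subtree has 1 node {28}, right has 6 {22, 2, 34, 10, 18, 23}.
  Root 2: left subtree has 1 node {22}, right has 4 {34, 10, 18, 23}.
    Root 23: left subtree has 3 nodes {34, 10, 18}, right has 0 { }.
      Root 10: left subtree has 1 node {34}, right has 1 {18}.

28 22 34 18 10 23 2 31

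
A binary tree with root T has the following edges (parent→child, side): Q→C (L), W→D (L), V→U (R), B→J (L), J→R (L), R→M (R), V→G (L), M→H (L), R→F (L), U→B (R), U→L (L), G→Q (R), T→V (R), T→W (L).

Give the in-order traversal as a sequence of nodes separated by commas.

In-order visits the left subtree, then the node, then the right subtree.
At T: go left to W.
  At W: go left to D.
    D is a leaf — visit D.
  Visit W.
  At W: no right child.
Visit T.
At T: go right to V.
  At V: go left to G.
    At G: no left child.
    Visit G.
    At G: go right to Q.
      At Q: go left to C.
        C is a leaf — visit C.
      Visit Q.
      At Q: no right child.
  Visit V.
  At V: go right to U.
    At U: go left to L.
      L is a leaf — visit L.
    Visit U.
    At U: go right to B.
      At B: go left to J.
        At J: go left to R.
          At R: go left to F.
            F is a leaf — visit F.
          Visit R.
          At R: go right to M.
            At M: go left to H.
              H is a leaf — visit H.
            Visit M.
            At M: no right child.
        Visit J.
        At J: no right child.
      Visit B.
      At B: no right child.

D, W, T, G, C, Q, V, L, U, F, R, H, M, J, B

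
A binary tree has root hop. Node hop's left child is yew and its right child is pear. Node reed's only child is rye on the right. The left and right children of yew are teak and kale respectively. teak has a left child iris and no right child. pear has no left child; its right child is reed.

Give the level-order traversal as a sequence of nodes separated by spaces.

Level-order visits nodes level by level from the root, left to right within each level.
Level 0: hop
Level 1: yew, pear
Level 2: teak, kale, reed
Level 3: iris, rye

hop yew pear teak kale reed iris rye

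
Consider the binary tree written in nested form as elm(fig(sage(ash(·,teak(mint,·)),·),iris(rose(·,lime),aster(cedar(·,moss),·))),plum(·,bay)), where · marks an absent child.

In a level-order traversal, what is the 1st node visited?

elm

Level-order visits nodes level by level from the root, left to right within each level.
Level 0: elm
Level 1: fig, plum
Level 2: sage, iris, bay
Level 3: ash, rose, aster
Level 4: teak, lime, cedar
Level 5: mint, moss
Full level-order sequence: elm, fig, plum, sage, iris, bay, ash, rose, aster, teak, lime, cedar, mint, moss.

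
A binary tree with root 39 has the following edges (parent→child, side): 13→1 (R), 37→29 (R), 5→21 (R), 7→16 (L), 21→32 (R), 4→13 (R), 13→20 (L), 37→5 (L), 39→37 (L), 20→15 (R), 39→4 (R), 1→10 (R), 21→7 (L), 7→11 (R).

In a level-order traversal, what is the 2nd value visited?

Level-order visits nodes level by level from the root, left to right within each level.
Level 0: 39
Level 1: 37, 4
Level 2: 5, 29, 13
Level 3: 21, 20, 1
Level 4: 7, 32, 15, 10
Level 5: 16, 11
Full level-order sequence: 39, 37, 4, 5, 29, 13, 21, 20, 1, 7, 32, 15, 10, 16, 11.

37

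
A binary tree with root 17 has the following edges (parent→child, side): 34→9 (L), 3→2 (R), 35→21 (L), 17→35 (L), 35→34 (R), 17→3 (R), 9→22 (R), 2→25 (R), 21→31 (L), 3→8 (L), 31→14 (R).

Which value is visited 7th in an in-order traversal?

34

In-order visits the left subtree, then the node, then the right subtree.
At 17: go left to 35.
  At 35: go left to 21.
    At 21: go left to 31.
      At 31: no left child.
      Visit 31.
      At 31: go right to 14.
        14 is a leaf — visit 14.
    Visit 21.
    At 21: no right child.
  Visit 35.
  At 35: go right to 34.
    At 34: go left to 9.
      At 9: no left child.
      Visit 9.
      At 9: go right to 22.
        22 is a leaf — visit 22.
    Visit 34.
    At 34: no right child.
Visit 17.
At 17: go right to 3.
  At 3: go left to 8.
    8 is a leaf — visit 8.
  Visit 3.
  At 3: go right to 2.
    At 2: no left child.
    Visit 2.
    At 2: go right to 25.
      25 is a leaf — visit 25.
Full in-order sequence: 31, 14, 21, 35, 9, 22, 34, 17, 8, 3, 2, 25.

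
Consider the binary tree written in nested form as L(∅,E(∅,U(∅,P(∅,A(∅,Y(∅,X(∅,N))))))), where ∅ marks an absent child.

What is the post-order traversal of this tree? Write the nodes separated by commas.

N, X, Y, A, P, U, E, L

Post-order visits the left subtree, then the right subtree, then the node.
At L: no left child.
At L: go right to E.
  At E: no left child.
  At E: go right to U.
    At U: no left child.
    At U: go right to P.
      At P: no left child.
      At P: go right to A.
        At A: no left child.
        At A: go right to Y.
          At Y: no left child.
          At Y: go right to X.
            At X: no left child.
            At X: go right to N.
              N is a leaf — visit N.
            Visit X.
          Visit Y.
        Visit A.
      Visit P.
    Visit U.
  Visit E.
Visit L.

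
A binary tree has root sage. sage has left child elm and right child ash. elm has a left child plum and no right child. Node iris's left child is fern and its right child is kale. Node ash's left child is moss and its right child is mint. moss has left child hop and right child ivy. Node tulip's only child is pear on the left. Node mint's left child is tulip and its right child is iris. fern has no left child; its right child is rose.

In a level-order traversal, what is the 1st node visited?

sage

Level-order visits nodes level by level from the root, left to right within each level.
Level 0: sage
Level 1: elm, ash
Level 2: plum, moss, mint
Level 3: hop, ivy, tulip, iris
Level 4: pear, fern, kale
Level 5: rose
Full level-order sequence: sage, elm, ash, plum, moss, mint, hop, ivy, tulip, iris, pear, fern, kale, rose.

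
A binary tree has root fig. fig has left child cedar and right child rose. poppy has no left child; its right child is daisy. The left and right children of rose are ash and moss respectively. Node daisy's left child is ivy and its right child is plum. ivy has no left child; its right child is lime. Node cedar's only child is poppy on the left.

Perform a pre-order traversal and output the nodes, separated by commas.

Pre-order visits the node, then its left subtree, then its right subtree.
Visit fig.
At fig: go left to cedar.
  Visit cedar.
  At cedar: go left to poppy.
    Visit poppy.
    At poppy: no left child.
    At poppy: go right to daisy.
      Visit daisy.
      At daisy: go left to ivy.
        Visit ivy.
        At ivy: no left child.
        At ivy: go right to lime.
          lime is a leaf — visit lime.
      At daisy: go right to plum.
        plum is a leaf — visit plum.
  At cedar: no right child.
At fig: go right to rose.
  Visit rose.
  At rose: go left to ash.
    ash is a leaf — visit ash.
  At rose: go right to moss.
    moss is a leaf — visit moss.

fig, cedar, poppy, daisy, ivy, lime, plum, rose, ash, moss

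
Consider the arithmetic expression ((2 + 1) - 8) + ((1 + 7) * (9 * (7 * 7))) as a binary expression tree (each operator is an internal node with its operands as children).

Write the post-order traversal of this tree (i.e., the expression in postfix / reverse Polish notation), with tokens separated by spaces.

2 1 + 8 - 1 7 + 9 7 7 * * * +

Post-order on an expression tree gives postfix notation: for each operator, emit left operand, right operand, then the operator.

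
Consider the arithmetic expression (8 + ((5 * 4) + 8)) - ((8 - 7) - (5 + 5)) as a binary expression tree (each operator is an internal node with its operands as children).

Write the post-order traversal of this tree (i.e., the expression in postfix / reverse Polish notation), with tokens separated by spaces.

Post-order on an expression tree gives postfix notation: for each operator, emit left operand, right operand, then the operator.

8 5 4 * 8 + + 8 7 - 5 5 + - -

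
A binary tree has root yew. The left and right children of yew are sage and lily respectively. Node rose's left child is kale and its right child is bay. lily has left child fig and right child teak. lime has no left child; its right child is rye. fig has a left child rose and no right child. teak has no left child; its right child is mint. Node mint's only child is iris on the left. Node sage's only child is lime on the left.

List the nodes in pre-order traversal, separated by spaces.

Pre-order visits the node, then its left subtree, then its right subtree.
Visit yew.
At yew: go left to sage.
  Visit sage.
  At sage: go left to lime.
    Visit lime.
    At lime: no left child.
    At lime: go right to rye.
      rye is a leaf — visit rye.
  At sage: no right child.
At yew: go right to lily.
  Visit lily.
  At lily: go left to fig.
    Visit fig.
    At fig: go left to rose.
      Visit rose.
      At rose: go left to kale.
        kale is a leaf — visit kale.
      At rose: go right to bay.
        bay is a leaf — visit bay.
    At fig: no right child.
  At lily: go right to teak.
    Visit teak.
    At teak: no left child.
    At teak: go right to mint.
      Visit mint.
      At mint: go left to iris.
        iris is a leaf — visit iris.
      At mint: no right child.

yew sage lime rye lily fig rose kale bay teak mint iris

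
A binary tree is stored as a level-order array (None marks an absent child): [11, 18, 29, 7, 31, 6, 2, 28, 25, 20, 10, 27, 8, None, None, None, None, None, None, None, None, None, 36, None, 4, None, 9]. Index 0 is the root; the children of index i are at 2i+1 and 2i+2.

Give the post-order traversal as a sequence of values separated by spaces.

Post-order visits the left subtree, then the right subtree, then the node.
At 11: go left to 18.
  At 18: go left to 7.
    At 7: go left to 28.
      28 is a leaf — visit 28.
    At 7: go right to 25.
      25 is a leaf — visit 25.
    Visit 7.
  At 18: go right to 31.
    At 31: go left to 20.
      20 is a leaf — visit 20.
    At 31: go right to 10.
      At 10: no left child.
      At 10: go right to 36.
        36 is a leaf — visit 36.
      Visit 10.
    Visit 31.
  Visit 18.
At 11: go right to 29.
  At 29: go left to 6.
    At 6: go left to 27.
      At 27: no left child.
      At 27: go right to 4.
        4 is a leaf — visit 4.
      Visit 27.
    At 6: go right to 8.
      At 8: no left child.
      At 8: go right to 9.
        9 is a leaf — visit 9.
      Visit 8.
    Visit 6.
  At 29: go right to 2.
    2 is a leaf — visit 2.
  Visit 29.
Visit 11.

28 25 7 20 36 10 31 18 4 27 9 8 6 2 29 11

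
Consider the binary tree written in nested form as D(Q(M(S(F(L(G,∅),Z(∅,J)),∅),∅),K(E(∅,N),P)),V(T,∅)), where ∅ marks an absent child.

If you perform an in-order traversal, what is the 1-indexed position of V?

15

In-order visits the left subtree, then the node, then the right subtree.
At D: go left to Q.
  At Q: go left to M.
    At M: go left to S.
      At S: go left to F.
        At F: go left to L.
          At L: go left to G.
            G is a leaf — visit G.
          Visit L.
          At L: no right child.
        Visit F.
        At F: go right to Z.
          At Z: no left child.
          Visit Z.
          At Z: go right to J.
            J is a leaf — visit J.
      Visit S.
      At S: no right child.
    Visit M.
    At M: no right child.
  Visit Q.
  At Q: go right to K.
    At K: go left to E.
      At E: no left child.
      Visit E.
      At E: go right to N.
        N is a leaf — visit N.
    Visit K.
    At K: go right to P.
      P is a leaf — visit P.
Visit D.
At D: go right to V.
  At V: go left to T.
    T is a leaf — visit T.
  Visit V.
  At V: no right child.
Full in-order sequence: G, L, F, Z, J, S, M, Q, E, N, K, P, D, T, V.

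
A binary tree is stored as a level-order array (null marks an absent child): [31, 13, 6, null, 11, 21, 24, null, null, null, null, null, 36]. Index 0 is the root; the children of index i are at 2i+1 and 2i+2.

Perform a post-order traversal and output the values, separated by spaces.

Post-order visits the left subtree, then the right subtree, then the node.
At 31: go left to 13.
  At 13: no left child.
  At 13: go right to 11.
    11 is a leaf — visit 11.
  Visit 13.
At 31: go right to 6.
  At 6: go left to 21.
    At 21: no left child.
    At 21: go right to 36.
      36 is a leaf — visit 36.
    Visit 21.
  At 6: go right to 24.
    24 is a leaf — visit 24.
  Visit 6.
Visit 31.

11 13 36 21 24 6 31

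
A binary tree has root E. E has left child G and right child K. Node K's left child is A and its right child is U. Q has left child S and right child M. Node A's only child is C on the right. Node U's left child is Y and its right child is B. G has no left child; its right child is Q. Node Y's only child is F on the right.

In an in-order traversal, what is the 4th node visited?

In-order visits the left subtree, then the node, then the right subtree.
At E: go left to G.
  At G: no left child.
  Visit G.
  At G: go right to Q.
    At Q: go left to S.
      S is a leaf — visit S.
    Visit Q.
    At Q: go right to M.
      M is a leaf — visit M.
Visit E.
At E: go right to K.
  At K: go left to A.
    At A: no left child.
    Visit A.
    At A: go right to C.
      C is a leaf — visit C.
  Visit K.
  At K: go right to U.
    At U: go left to Y.
      At Y: no left child.
      Visit Y.
      At Y: go right to F.
        F is a leaf — visit F.
    Visit U.
    At U: go right to B.
      B is a leaf — visit B.
Full in-order sequence: G, S, Q, M, E, A, C, K, Y, F, U, B.

M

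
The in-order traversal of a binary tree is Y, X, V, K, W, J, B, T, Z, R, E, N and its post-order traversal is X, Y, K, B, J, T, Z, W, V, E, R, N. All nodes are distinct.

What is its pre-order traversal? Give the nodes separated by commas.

The last element of post-order is the root; it splits in-order into left and right subtrees.
Root N: left subtree has 11 nodes {Y, X, V, K, W, J, B, T, Z, R, E}, right has 0 { }.
  Root R: left subtree has 9 nodes {Y, X, V, K, W, J, B, T, Z}, right has 1 {E}.
    Root V: left subtree has 2 nodes {Y, X}, right has 6 {K, W, J, B, T, Z}.
      Root Y: left subtree has 0 nodes { }, right has 1 {X}.
      Root W: left subtree has 1 node {K}, right has 4 {J, B, T, Z}.
        Root Z: left subtree has 3 nodes {J, B, T}, right has 0 { }.
          Root T: left subtree has 2 nodes {J, B}, right has 0 { }.
            Root J: left subtree has 0 nodes { }, right has 1 {B}.

N, R, V, Y, X, W, K, Z, T, J, B, E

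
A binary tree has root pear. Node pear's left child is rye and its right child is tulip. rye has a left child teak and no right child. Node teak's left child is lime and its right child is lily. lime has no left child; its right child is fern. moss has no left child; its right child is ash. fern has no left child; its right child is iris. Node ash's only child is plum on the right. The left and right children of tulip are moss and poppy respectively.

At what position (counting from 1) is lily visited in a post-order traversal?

Post-order visits the left subtree, then the right subtree, then the node.
At pear: go left to rye.
  At rye: go left to teak.
    At teak: go left to lime.
      At lime: no left child.
      At lime: go right to fern.
        At fern: no left child.
        At fern: go right to iris.
          iris is a leaf — visit iris.
        Visit fern.
      Visit lime.
    At teak: go right to lily.
      lily is a leaf — visit lily.
    Visit teak.
  At rye: no right child.
  Visit rye.
At pear: go right to tulip.
  At tulip: go left to moss.
    At moss: no left child.
    At moss: go right to ash.
      At ash: no left child.
      At ash: go right to plum.
        plum is a leaf — visit plum.
      Visit ash.
    Visit moss.
  At tulip: go right to poppy.
    poppy is a leaf — visit poppy.
  Visit tulip.
Visit pear.
Full post-order sequence: iris, fern, lime, lily, teak, rye, plum, ash, moss, poppy, tulip, pear.

4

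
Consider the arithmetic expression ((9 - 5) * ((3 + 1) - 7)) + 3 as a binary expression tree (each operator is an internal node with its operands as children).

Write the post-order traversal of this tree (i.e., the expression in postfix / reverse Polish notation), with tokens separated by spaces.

9 5 - 3 1 + 7 - * 3 +

Post-order on an expression tree gives postfix notation: for each operator, emit left operand, right operand, then the operator.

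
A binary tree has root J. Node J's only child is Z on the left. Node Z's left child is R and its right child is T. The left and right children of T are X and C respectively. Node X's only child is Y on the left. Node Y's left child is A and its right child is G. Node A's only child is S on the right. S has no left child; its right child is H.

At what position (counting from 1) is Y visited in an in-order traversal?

In-order visits the left subtree, then the node, then the right subtree.
At J: go left to Z.
  At Z: go left to R.
    R is a leaf — visit R.
  Visit Z.
  At Z: go right to T.
    At T: go left to X.
      At X: go left to Y.
        At Y: go left to A.
          At A: no left child.
          Visit A.
          At A: go right to S.
            At S: no left child.
            Visit S.
            At S: go right to H.
              H is a leaf — visit H.
        Visit Y.
        At Y: go right to G.
          G is a leaf — visit G.
      Visit X.
      At X: no right child.
    Visit T.
    At T: go right to C.
      C is a leaf — visit C.
Visit J.
At J: no right child.
Full in-order sequence: R, Z, A, S, H, Y, G, X, T, C, J.

6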